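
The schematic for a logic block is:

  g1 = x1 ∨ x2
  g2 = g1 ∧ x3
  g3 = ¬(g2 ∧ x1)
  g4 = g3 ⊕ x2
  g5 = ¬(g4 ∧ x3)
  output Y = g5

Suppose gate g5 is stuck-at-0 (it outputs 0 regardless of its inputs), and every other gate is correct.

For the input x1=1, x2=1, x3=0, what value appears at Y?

Propagate with g5 forced: g1=1, g2=0, g3=1, g4=0, g5=0 [stuck-at-0].
So Y = 0. (Without the fault it would be 1.)

0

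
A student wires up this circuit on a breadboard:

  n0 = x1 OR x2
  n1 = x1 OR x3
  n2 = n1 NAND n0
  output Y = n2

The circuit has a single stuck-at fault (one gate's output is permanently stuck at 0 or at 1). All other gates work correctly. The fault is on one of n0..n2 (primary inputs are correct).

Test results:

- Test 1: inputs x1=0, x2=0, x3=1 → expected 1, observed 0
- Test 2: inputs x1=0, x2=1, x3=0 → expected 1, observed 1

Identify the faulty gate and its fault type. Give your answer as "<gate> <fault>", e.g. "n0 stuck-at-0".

Fault-free values for test 1 (x1=0, x2=0, x3=1): n0=0, n1=1, n2=1, giving Y=1. Observed 0.
Test 1: faults giving observed 0 are {n0 stuck-at-1, n2 stuck-at-0}.
Test 2 (x1=0, x2=1, x3=0): fault-free n0=1, n1=0, n2=1 → 1; observed 1. Eliminates n2 stuck-at-0.
Only n0 stuck-at-1 is consistent with every test.

n0 stuck-at-1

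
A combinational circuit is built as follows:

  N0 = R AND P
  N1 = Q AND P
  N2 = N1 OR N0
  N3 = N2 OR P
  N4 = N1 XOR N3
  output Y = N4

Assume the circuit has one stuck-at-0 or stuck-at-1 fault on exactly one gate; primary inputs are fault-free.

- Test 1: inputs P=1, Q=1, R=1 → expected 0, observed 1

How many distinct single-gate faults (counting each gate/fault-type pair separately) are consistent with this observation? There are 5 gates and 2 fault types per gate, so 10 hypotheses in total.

Fault-free: N0=1, N1=1, N2=1, N3=1, N4=0 → 0. Observed 1.
  N0 stuck-at-0: output 0 ✗
  N0 stuck-at-1: output 0 ✗
  N1 stuck-at-0: output 1 ✓
  N1 stuck-at-1: output 0 ✗
  N2 stuck-at-0: output 0 ✗
  N2 stuck-at-1: output 0 ✗
  N3 stuck-at-0: output 1 ✓
  N3 stuck-at-1: output 0 ✗
  N4 stuck-at-0: output 0 ✗
  N4 stuck-at-1: output 1 ✓
Consistent faults: {N1 stuck-at-0, N3 stuck-at-0, N4 stuck-at-1} — 3 in all.

3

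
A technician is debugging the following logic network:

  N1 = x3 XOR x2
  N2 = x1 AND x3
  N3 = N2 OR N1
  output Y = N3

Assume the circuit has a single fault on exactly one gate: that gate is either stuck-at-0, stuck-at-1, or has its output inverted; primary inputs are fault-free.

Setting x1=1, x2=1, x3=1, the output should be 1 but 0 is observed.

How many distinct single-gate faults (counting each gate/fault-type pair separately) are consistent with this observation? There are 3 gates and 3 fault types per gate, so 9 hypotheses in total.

Fault-free: N1=0, N2=1, N3=1 → 1. Observed 0.
  N1 stuck-at-0: output 1 ✗
  N1 stuck-at-1: output 1 ✗
  N1 inverted output: output 1 ✗
  N2 stuck-at-0: output 0 ✓
  N2 stuck-at-1: output 1 ✗
  N2 inverted output: output 0 ✓
  N3 stuck-at-0: output 0 ✓
  N3 stuck-at-1: output 1 ✗
  N3 inverted output: output 0 ✓
Consistent faults: {N2 stuck-at-0, N2 inverted output, N3 stuck-at-0, N3 inverted output} — 4 in all.

4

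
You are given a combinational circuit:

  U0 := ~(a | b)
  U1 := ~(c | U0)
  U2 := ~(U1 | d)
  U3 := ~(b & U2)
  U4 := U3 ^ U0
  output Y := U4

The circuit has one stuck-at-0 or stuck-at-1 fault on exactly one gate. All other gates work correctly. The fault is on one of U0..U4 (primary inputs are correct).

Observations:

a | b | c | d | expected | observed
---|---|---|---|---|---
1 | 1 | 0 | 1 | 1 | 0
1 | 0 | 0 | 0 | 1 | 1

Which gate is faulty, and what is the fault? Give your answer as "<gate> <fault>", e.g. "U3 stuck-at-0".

U2 stuck-at-1

Fault-free values for test 1 (a=1, b=1, c=0, d=1): U0=0, U1=1, U2=0, U3=1, U4=1, giving Y=1. Observed 0.
Test 1: faults giving observed 0 are {U0 stuck-at-1, U2 stuck-at-1, U3 stuck-at-0, U4 stuck-at-0}.
Test 2 (a=1, b=0, c=0, d=0): fault-free U0=0, U1=1, U2=0, U3=1, U4=1 → 1; observed 1. Eliminates U0 stuck-at-1, U3 stuck-at-0, U4 stuck-at-0.
Only U2 stuck-at-1 is consistent with every test.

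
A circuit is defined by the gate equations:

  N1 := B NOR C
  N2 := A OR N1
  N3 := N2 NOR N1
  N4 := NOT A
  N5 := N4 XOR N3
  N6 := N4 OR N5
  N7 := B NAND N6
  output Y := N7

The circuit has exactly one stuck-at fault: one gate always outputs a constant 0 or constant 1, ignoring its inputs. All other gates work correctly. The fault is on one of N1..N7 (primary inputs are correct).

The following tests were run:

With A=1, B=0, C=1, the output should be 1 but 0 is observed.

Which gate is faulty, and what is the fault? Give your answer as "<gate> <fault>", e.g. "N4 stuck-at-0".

N7 stuck-at-0

Fault-free values for test 1 (A=1, B=0, C=1): N1=0, N2=1, N3=0, N4=0, N5=0, N6=0, N7=1, giving Y=1. Observed 0.
Test 1: faults giving observed 0 are {N7 stuck-at-0}.
Only N7 stuck-at-0 is consistent with every test.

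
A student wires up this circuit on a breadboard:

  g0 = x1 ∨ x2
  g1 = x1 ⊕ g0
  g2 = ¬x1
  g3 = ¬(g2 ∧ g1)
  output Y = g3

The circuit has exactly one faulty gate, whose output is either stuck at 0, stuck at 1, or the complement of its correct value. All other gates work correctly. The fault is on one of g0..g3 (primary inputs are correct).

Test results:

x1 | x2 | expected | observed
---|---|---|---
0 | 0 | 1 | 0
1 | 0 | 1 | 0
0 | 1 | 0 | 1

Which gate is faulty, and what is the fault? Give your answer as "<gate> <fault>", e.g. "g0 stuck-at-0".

Fault-free values for test 1 (x1=0, x2=0): g0=0, g1=0, g2=1, g3=1, giving Y=1. Observed 0.
Test 1: faults giving observed 0 are {g0 stuck-at-1, g0 inverted output, g1 stuck-at-1, g1 inverted output, g3 stuck-at-0, g3 inverted output}.
Test 2 (x1=1, x2=0): fault-free g0=1, g1=0, g2=0, g3=1 → 1; observed 0. Eliminates g0 stuck-at-1, g0 inverted output, g1 stuck-at-1, g1 inverted output.
Test 3 (x1=0, x2=1): fault-free g0=1, g1=1, g2=1, g3=0 → 0; observed 1. Eliminates g3 stuck-at-0.
Only g3 inverted output is consistent with every test.

g3 inverted output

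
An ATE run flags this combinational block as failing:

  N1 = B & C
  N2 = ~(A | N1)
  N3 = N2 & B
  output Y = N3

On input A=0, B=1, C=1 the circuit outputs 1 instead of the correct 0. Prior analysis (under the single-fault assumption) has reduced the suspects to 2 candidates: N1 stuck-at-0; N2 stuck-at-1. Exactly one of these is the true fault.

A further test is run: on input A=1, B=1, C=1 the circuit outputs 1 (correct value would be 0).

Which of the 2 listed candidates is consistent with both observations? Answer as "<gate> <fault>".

N2 stuck-at-1

Evaluate each candidate on input A=1, B=1, C=1:
  N1 stuck-at-0: N1=0 [stuck-at-0], N2=0, N3=0 → 0 — eliminated
  N2 stuck-at-1: N1=1, N2=1 [stuck-at-1], N3=1 → 1 — matches
Only N2 stuck-at-1 reproduces the observed 1.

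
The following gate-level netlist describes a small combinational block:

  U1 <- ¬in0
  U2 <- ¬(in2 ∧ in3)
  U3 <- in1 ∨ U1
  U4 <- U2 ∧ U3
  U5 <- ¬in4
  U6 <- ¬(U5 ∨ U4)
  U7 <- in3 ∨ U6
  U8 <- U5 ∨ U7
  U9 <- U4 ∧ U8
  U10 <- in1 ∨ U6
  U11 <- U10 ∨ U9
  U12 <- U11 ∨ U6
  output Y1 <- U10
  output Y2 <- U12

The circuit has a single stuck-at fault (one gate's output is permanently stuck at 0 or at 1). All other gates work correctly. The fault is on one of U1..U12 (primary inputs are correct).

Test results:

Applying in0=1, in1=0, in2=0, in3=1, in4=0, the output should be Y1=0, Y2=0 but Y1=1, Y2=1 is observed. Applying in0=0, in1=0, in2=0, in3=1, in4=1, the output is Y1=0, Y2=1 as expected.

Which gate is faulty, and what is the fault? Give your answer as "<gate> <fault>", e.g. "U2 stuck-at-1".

U5 stuck-at-0

Fault-free values for test 1 (in0=1, in1=0, in2=0, in3=1, in4=0): U1=0, U2=1, U3=0, U4=0, U5=1, U6=0, U7=1, U8=1, U9=0, U10=0, U11=0, U12=0, giving Y1=0, Y2=0. Observed Y1=1, Y2=1.
Test 1: faults giving observed Y1=1, Y2=1 are {U5 stuck-at-0, U6 stuck-at-1, U10 stuck-at-1}.
Test 2 (in0=0, in1=0, in2=0, in3=1, in4=1): fault-free U1=1, U2=1, U3=1, U4=1, U5=0, U6=0, U7=1, U8=1, U9=1, U10=0, U11=1, U12=1 → Y1=0, Y2=1; observed Y1=0, Y2=1. Eliminates U6 stuck-at-1, U10 stuck-at-1.
Only U5 stuck-at-0 is consistent with every test.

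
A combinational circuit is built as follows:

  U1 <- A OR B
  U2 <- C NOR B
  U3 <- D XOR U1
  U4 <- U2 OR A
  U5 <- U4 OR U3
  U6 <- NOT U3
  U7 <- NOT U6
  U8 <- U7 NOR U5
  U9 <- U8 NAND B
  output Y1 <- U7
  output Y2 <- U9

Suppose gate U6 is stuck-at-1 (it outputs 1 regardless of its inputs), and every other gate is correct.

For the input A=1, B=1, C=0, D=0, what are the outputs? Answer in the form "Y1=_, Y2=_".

Y1=0, Y2=1

Propagate with U6 forced: U1=1, U2=0, U3=1, U4=1, U5=1, U6=1 [stuck-at-1], U7=0, U8=0, U9=1.
So the outputs are Y1=0, Y2=1. (Without the fault they would be Y1=1, Y2=1.)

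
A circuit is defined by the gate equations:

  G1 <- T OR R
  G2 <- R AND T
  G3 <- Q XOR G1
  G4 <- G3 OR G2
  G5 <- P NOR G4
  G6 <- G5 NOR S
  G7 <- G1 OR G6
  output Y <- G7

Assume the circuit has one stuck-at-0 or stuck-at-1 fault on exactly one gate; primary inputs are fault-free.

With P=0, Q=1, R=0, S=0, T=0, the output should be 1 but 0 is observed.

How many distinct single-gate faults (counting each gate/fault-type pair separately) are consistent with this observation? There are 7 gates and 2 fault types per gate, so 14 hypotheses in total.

Fault-free: G1=0, G2=0, G3=1, G4=1, G5=0, G6=1, G7=1 → 1. Observed 0.
  G1 stuck-at-0: output 1 ✗
  G1 stuck-at-1: output 1 ✗
  G2 stuck-at-0: output 1 ✗
  G2 stuck-at-1: output 1 ✗
  G3 stuck-at-0: output 0 ✓
  G3 stuck-at-1: output 1 ✗
  G4 stuck-at-0: output 0 ✓
  G4 stuck-at-1: output 1 ✗
  G5 stuck-at-0: output 1 ✗
  G5 stuck-at-1: output 0 ✓
  G6 stuck-at-0: output 0 ✓
  G6 stuck-at-1: output 1 ✗
  G7 stuck-at-0: output 0 ✓
  G7 stuck-at-1: output 1 ✗
Consistent faults: {G3 stuck-at-0, G4 stuck-at-0, G5 stuck-at-1, G6 stuck-at-0, G7 stuck-at-0} — 5 in all.

5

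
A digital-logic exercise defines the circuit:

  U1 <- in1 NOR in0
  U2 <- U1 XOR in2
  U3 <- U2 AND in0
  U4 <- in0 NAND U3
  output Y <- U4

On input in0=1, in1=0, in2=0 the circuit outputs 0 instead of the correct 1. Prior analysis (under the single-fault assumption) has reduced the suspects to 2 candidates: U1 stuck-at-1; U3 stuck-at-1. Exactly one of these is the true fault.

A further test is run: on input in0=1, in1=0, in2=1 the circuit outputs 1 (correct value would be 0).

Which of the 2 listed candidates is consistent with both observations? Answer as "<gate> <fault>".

U1 stuck-at-1

Evaluate each candidate on input in0=1, in1=0, in2=1:
  U1 stuck-at-1: U1=1 [stuck-at-1], U2=0, U3=0, U4=1 → 1 — matches
  U3 stuck-at-1: U1=0, U2=1, U3=1 [stuck-at-1], U4=0 → 0 — eliminated
Only U1 stuck-at-1 reproduces the observed 1.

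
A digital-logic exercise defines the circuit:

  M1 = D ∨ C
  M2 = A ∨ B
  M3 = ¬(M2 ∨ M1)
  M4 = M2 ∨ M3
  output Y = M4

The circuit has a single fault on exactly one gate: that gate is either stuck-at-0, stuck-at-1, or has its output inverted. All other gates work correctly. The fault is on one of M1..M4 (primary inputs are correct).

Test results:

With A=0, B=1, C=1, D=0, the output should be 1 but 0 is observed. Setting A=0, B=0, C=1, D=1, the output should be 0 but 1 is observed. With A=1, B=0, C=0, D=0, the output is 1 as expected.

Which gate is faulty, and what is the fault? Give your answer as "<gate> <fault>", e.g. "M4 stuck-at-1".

M2 inverted output

Fault-free values for test 1 (A=0, B=1, C=1, D=0): M1=1, M2=1, M3=0, M4=1, giving Y=1. Observed 0.
Test 1: faults giving observed 0 are {M2 stuck-at-0, M2 inverted output, M4 stuck-at-0, M4 inverted output}.
Test 2 (A=0, B=0, C=1, D=1): fault-free M1=1, M2=0, M3=0, M4=0 → 0; observed 1. Eliminates M2 stuck-at-0, M4 stuck-at-0.
Test 3 (A=1, B=0, C=0, D=0): fault-free M1=0, M2=1, M3=0, M4=1 → 1; observed 1. Eliminates M4 inverted output.
Only M2 inverted output is consistent with every test.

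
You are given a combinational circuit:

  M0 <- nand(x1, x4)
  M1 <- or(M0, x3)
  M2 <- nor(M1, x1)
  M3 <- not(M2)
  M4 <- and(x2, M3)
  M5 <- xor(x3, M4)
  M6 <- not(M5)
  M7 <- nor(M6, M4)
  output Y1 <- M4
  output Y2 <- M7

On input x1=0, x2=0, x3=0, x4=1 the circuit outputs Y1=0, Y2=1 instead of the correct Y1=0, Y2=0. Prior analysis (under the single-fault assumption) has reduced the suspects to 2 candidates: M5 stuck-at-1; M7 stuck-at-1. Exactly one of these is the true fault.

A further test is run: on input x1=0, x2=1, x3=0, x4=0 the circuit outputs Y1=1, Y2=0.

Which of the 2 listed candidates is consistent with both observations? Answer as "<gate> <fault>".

M5 stuck-at-1

Evaluate each candidate on input x1=0, x2=1, x3=0, x4=0:
  M5 stuck-at-1: M0=1, M1=1, M2=0, M3=1, M4=1, M5=1 [stuck-at-1], M6=0, M7=0 → Y1=1, Y2=0 — matches
  M7 stuck-at-1: M0=1, M1=1, M2=0, M3=1, M4=1, M5=1, M6=0, M7=1 [stuck-at-1] → Y1=1, Y2=1 — eliminated
Only M5 stuck-at-1 reproduces the observed Y1=1, Y2=0.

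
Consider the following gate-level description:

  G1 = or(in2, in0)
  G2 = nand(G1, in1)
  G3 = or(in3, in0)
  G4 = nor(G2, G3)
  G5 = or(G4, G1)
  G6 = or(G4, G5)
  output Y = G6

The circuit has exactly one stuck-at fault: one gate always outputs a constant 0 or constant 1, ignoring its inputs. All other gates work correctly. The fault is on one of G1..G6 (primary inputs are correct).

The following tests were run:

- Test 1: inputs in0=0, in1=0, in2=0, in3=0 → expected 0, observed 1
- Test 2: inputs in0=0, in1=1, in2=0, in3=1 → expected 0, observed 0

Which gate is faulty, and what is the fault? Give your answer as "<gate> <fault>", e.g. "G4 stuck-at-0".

Fault-free values for test 1 (in0=0, in1=0, in2=0, in3=0): G1=0, G2=1, G3=0, G4=0, G5=0, G6=0, giving Y=0. Observed 1.
Test 1: faults giving observed 1 are {G1 stuck-at-1, G2 stuck-at-0, G4 stuck-at-1, G5 stuck-at-1, G6 stuck-at-1}.
Test 2 (in0=0, in1=1, in2=0, in3=1): fault-free G1=0, G2=1, G3=1, G4=0, G5=0, G6=0 → 0; observed 0. Eliminates G1 stuck-at-1, G4 stuck-at-1, G5 stuck-at-1, G6 stuck-at-1.
Only G2 stuck-at-0 is consistent with every test.

G2 stuck-at-0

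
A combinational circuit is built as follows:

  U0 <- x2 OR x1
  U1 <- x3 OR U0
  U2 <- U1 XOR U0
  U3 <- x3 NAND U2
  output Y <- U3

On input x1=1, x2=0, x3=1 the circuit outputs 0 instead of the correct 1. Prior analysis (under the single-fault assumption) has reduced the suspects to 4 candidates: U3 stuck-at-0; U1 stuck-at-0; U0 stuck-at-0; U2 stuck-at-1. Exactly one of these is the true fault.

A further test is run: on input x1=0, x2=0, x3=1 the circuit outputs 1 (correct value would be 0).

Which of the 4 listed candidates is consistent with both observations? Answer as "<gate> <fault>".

Evaluate each candidate on input x1=0, x2=0, x3=1:
  U3 stuck-at-0: U0=0, U1=1, U2=1, U3=0 [stuck-at-0] → 0 — eliminated
  U1 stuck-at-0: U0=0, U1=0 [stuck-at-0], U2=0, U3=1 → 1 — matches
  U0 stuck-at-0: U0=0 [stuck-at-0], U1=1, U2=1, U3=0 → 0 — eliminated
  U2 stuck-at-1: U0=0, U1=1, U2=1 [stuck-at-1], U3=0 → 0 — eliminated
Only U1 stuck-at-0 reproduces the observed 1.

U1 stuck-at-0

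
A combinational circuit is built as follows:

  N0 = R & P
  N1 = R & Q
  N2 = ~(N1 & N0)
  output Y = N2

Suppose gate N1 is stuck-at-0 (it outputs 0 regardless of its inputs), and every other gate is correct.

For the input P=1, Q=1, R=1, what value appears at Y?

Propagate with N1 forced: N0=1, N1=0 [stuck-at-0], N2=1.
So Y = 1. (Without the fault it would be 0.)

1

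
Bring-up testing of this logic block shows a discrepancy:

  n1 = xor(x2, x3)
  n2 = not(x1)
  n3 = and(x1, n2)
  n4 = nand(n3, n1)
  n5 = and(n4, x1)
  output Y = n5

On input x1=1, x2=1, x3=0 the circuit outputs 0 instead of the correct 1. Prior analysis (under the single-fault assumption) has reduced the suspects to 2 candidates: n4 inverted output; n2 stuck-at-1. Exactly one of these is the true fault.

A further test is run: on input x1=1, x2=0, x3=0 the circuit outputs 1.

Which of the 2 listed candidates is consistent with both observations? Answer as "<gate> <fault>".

n2 stuck-at-1

Evaluate each candidate on input x1=1, x2=0, x3=0:
  n4 inverted output: n1=0, n2=0, n3=0, n4=0 [inverted output], n5=0 → 0 — eliminated
  n2 stuck-at-1: n1=0, n2=1 [stuck-at-1], n3=1, n4=1, n5=1 → 1 — matches
Only n2 stuck-at-1 reproduces the observed 1.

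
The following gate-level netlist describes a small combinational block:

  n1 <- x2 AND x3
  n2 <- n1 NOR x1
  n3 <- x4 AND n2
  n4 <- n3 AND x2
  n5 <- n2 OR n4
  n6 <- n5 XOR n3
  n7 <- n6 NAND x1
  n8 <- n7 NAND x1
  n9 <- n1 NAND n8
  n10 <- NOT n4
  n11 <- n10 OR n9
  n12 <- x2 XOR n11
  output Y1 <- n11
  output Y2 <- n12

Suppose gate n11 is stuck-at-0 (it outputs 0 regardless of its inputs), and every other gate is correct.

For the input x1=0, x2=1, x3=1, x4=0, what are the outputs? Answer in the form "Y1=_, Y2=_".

Propagate with n11 forced: n1=1, n2=0, n3=0, n4=0, n5=0, n6=0, n7=1, n8=1, n9=0, n10=1, n11=0 [stuck-at-0], n12=1.
So the outputs are Y1=0, Y2=1. (Without the fault they would be Y1=1, Y2=0.)

Y1=0, Y2=1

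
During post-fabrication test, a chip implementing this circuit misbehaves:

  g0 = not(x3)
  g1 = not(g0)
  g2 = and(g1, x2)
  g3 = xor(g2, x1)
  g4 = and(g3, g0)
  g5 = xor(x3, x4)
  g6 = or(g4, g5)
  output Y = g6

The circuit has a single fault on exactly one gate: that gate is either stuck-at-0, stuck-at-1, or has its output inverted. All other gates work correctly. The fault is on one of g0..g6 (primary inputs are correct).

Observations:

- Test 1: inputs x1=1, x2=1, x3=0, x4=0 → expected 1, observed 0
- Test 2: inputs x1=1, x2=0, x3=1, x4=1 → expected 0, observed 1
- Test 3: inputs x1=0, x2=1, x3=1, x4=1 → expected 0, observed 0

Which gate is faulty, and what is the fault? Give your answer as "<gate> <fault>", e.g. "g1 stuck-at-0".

g0 inverted output

Fault-free values for test 1 (x1=1, x2=1, x3=0, x4=0): g0=1, g1=0, g2=0, g3=1, g4=1, g5=0, g6=1, giving Y=1. Observed 0.
Test 1: faults giving observed 0 are {g0 stuck-at-0, g0 inverted output, g1 stuck-at-1, g1 inverted output, g2 stuck-at-1, g2 inverted output, g3 stuck-at-0, g3 inverted output, g4 stuck-at-0, g4 inverted output, g6 stuck-at-0, g6 inverted output}.
Test 2 (x1=1, x2=0, x3=1, x4=1): fault-free g0=0, g1=1, g2=0, g3=1, g4=0, g5=0, g6=0 → 0; observed 1. Eliminates g0 stuck-at-0, g1 stuck-at-1, g1 inverted output, g2 stuck-at-1, g2 inverted output, g3 stuck-at-0, g3 inverted output, g4 stuck-at-0, g6 stuck-at-0.
Test 3 (x1=0, x2=1, x3=1, x4=1): fault-free g0=0, g1=1, g2=1, g3=1, g4=0, g5=0, g6=0 → 0; observed 0. Eliminates g4 inverted output, g6 inverted output.
Only g0 inverted output is consistent with every test.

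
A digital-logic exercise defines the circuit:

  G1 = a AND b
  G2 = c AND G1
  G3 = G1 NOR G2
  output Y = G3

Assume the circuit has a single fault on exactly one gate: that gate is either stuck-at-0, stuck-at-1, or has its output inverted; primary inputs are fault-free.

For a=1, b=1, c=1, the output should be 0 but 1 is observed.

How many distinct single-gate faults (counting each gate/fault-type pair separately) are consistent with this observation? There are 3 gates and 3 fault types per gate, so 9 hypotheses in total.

Fault-free: G1=1, G2=1, G3=0 → 0. Observed 1.
  G1 stuck-at-0: output 1 ✓
  G1 stuck-at-1: output 0 ✗
  G1 inverted output: output 1 ✓
  G2 stuck-at-0: output 0 ✗
  G2 stuck-at-1: output 0 ✗
  G2 inverted output: output 0 ✗
  G3 stuck-at-0: output 0 ✗
  G3 stuck-at-1: output 1 ✓
  G3 inverted output: output 1 ✓
Consistent faults: {G1 stuck-at-0, G1 inverted output, G3 stuck-at-1, G3 inverted output} — 4 in all.

4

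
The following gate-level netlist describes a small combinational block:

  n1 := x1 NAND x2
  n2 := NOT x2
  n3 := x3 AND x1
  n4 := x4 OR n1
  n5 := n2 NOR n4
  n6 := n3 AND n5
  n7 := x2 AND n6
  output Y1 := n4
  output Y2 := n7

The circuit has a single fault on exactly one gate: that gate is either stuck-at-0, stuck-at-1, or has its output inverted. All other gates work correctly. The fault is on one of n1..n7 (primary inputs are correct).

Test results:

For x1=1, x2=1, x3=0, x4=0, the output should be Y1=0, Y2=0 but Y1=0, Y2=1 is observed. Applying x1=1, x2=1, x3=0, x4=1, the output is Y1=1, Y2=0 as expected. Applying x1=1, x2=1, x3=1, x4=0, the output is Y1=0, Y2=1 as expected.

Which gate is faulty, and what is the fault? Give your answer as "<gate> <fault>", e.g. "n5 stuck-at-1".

n3 stuck-at-1

Fault-free values for test 1 (x1=1, x2=1, x3=0, x4=0): n1=0, n2=0, n3=0, n4=0, n5=1, n6=0, n7=0, giving Y1=0, Y2=0. Observed Y1=0, Y2=1.
Test 1: faults giving observed Y1=0, Y2=1 are {n3 stuck-at-1, n3 inverted output, n6 stuck-at-1, n6 inverted output, n7 stuck-at-1, n7 inverted output}.
Test 2 (x1=1, x2=1, x3=0, x4=1): fault-free n1=0, n2=0, n3=0, n4=1, n5=0, n6=0, n7=0 → Y1=1, Y2=0; observed Y1=1, Y2=0. Eliminates n6 stuck-at-1, n6 inverted output, n7 stuck-at-1, n7 inverted output.
Test 3 (x1=1, x2=1, x3=1, x4=0): fault-free n1=0, n2=0, n3=1, n4=0, n5=1, n6=1, n7=1 → Y1=0, Y2=1; observed Y1=0, Y2=1. Eliminates n3 inverted output.
Only n3 stuck-at-1 is consistent with every test.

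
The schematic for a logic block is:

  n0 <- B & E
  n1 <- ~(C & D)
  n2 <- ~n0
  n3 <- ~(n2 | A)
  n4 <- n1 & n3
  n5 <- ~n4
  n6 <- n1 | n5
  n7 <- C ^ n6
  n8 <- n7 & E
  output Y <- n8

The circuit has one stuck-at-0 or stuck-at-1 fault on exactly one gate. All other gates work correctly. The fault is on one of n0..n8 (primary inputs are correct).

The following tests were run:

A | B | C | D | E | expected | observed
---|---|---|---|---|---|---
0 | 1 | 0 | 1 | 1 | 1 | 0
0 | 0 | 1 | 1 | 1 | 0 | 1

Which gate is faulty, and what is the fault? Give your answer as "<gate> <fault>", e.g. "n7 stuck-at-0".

Fault-free values for test 1 (A=0, B=1, C=0, D=1, E=1): n0=1, n1=1, n2=0, n3=1, n4=1, n5=0, n6=1, n7=1, n8=1, giving Y=1. Observed 0.
Test 1: faults giving observed 0 are {n6 stuck-at-0, n7 stuck-at-0, n8 stuck-at-0}.
Test 2 (A=0, B=0, C=1, D=1, E=1): fault-free n0=0, n1=0, n2=1, n3=0, n4=0, n5=1, n6=1, n7=0, n8=0 → 0; observed 1. Eliminates n7 stuck-at-0, n8 stuck-at-0.
Only n6 stuck-at-0 is consistent with every test.

n6 stuck-at-0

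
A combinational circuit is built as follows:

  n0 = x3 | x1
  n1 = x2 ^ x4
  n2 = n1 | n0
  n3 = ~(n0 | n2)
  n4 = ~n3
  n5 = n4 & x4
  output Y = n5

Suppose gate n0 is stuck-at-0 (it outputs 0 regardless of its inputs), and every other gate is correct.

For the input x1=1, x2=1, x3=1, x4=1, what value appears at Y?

0

Propagate with n0 forced: n0=0 [stuck-at-0], n1=0, n2=0, n3=1, n4=0, n5=0.
So Y = 0. (Without the fault it would be 1.)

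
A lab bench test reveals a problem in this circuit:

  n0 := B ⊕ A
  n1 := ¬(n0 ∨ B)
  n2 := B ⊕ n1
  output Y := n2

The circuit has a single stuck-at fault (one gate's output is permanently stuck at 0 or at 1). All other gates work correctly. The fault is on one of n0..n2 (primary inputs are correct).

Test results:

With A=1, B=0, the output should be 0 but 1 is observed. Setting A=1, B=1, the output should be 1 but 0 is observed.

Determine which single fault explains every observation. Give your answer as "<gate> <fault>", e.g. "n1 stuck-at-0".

n1 stuck-at-1

Fault-free values for test 1 (A=1, B=0): n0=1, n1=0, n2=0, giving Y=0. Observed 1.
Test 1: faults giving observed 1 are {n0 stuck-at-0, n1 stuck-at-1, n2 stuck-at-1}.
Test 2 (A=1, B=1): fault-free n0=0, n1=0, n2=1 → 1; observed 0. Eliminates n0 stuck-at-0, n2 stuck-at-1.
Only n1 stuck-at-1 is consistent with every test.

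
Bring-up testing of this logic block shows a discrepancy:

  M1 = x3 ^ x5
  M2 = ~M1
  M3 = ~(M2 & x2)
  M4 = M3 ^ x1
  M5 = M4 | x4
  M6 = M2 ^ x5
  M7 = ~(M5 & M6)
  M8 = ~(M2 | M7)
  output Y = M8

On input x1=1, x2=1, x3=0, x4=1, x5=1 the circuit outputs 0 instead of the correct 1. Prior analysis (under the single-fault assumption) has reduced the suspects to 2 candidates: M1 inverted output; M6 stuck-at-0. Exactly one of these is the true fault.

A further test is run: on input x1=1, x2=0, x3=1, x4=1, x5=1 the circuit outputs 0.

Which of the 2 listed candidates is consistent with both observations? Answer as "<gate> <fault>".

Evaluate each candidate on input x1=1, x2=0, x3=1, x4=1, x5=1:
  M1 inverted output: M1=1 [inverted output], M2=0, M3=1, M4=0, M5=1, M6=1, M7=0, M8=1 → 1 — eliminated
  M6 stuck-at-0: M1=0, M2=1, M3=1, M4=0, M5=1, M6=0 [stuck-at-0], M7=1, M8=0 → 0 — matches
Only M6 stuck-at-0 reproduces the observed 0.

M6 stuck-at-0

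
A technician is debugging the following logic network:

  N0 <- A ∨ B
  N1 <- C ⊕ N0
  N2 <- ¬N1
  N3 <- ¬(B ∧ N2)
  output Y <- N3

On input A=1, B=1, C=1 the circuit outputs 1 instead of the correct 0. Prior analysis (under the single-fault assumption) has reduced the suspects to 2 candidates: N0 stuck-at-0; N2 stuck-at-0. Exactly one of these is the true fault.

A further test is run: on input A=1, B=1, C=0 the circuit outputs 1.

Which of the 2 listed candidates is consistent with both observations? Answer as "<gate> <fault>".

N2 stuck-at-0

Evaluate each candidate on input A=1, B=1, C=0:
  N0 stuck-at-0: N0=0 [stuck-at-0], N1=0, N2=1, N3=0 → 0 — eliminated
  N2 stuck-at-0: N0=1, N1=1, N2=0 [stuck-at-0], N3=1 → 1 — matches
Only N2 stuck-at-0 reproduces the observed 1.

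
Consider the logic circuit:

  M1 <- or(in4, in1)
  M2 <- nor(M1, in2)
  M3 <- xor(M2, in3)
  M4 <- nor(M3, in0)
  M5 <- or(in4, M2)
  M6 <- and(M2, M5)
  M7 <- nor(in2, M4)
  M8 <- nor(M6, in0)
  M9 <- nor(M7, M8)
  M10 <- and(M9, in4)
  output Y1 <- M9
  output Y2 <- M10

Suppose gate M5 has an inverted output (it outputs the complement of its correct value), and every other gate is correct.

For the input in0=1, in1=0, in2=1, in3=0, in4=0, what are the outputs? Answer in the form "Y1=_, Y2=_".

Propagate with M5 forced: M1=0, M2=0, M3=0, M4=0, M5=1 [inverted output], M6=0, M7=0, M8=0, M9=1, M10=0.
So the outputs are Y1=1, Y2=0. (Same as the fault-free value — the fault is masked on this input.)

Y1=1, Y2=0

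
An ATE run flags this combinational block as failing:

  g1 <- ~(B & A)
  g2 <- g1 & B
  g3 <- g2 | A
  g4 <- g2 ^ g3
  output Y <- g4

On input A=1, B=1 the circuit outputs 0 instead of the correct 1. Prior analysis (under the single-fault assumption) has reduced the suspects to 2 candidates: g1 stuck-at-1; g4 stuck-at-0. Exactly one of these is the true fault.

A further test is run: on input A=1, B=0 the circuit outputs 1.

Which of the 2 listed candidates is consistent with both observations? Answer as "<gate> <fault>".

Evaluate each candidate on input A=1, B=0:
  g1 stuck-at-1: g1=1 [stuck-at-1], g2=0, g3=1, g4=1 → 1 — matches
  g4 stuck-at-0: g1=1, g2=0, g3=1, g4=0 [stuck-at-0] → 0 — eliminated
Only g1 stuck-at-1 reproduces the observed 1.

g1 stuck-at-1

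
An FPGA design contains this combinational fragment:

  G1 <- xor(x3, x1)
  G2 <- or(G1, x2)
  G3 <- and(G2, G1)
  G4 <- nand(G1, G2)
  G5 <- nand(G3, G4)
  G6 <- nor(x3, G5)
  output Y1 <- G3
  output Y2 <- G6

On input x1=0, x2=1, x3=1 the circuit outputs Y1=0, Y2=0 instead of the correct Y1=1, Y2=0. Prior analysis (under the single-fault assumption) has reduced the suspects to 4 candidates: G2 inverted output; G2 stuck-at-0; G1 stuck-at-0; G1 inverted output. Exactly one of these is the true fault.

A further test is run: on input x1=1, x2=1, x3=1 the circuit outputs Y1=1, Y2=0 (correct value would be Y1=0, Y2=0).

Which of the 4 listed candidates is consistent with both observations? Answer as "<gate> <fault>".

G1 inverted output

Evaluate each candidate on input x1=1, x2=1, x3=1:
  G2 inverted output: G1=0, G2=0 [inverted output], G3=0, G4=1, G5=1, G6=0 → Y1=0, Y2=0 — eliminated
  G2 stuck-at-0: G1=0, G2=0 [stuck-at-0], G3=0, G4=1, G5=1, G6=0 → Y1=0, Y2=0 — eliminated
  G1 stuck-at-0: G1=0 [stuck-at-0], G2=1, G3=0, G4=1, G5=1, G6=0 → Y1=0, Y2=0 — eliminated
  G1 inverted output: G1=1 [inverted output], G2=1, G3=1, G4=0, G5=1, G6=0 → Y1=1, Y2=0 — matches
Only G1 inverted output reproduces the observed Y1=1, Y2=0.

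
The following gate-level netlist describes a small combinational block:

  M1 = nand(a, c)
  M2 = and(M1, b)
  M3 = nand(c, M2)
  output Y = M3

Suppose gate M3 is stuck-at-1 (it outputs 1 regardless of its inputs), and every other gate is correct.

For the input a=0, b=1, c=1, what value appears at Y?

1

Propagate with M3 forced: M1=1, M2=1, M3=1 [stuck-at-1].
So Y = 1. (Without the fault it would be 0.)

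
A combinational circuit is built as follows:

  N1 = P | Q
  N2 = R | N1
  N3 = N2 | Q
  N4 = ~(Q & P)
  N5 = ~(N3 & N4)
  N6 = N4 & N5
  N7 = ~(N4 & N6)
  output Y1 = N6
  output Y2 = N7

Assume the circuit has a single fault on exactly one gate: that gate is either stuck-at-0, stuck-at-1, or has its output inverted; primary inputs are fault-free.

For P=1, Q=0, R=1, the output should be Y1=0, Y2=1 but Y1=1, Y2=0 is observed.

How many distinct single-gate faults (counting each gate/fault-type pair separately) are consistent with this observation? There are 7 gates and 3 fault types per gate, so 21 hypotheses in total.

8

Fault-free: N1=1, N2=1, N3=1, N4=1, N5=0, N6=0, N7=1 → Y1=0, Y2=1. Observed Y1=1, Y2=0.
  N1: none of the 3 fault types match ✗
  N2: stuck-at-0, inverted output ✓; others ✗
  N3: stuck-at-0, inverted output ✓; others ✗
  N4: none of the 3 fault types match ✗
  N5: stuck-at-1, inverted output ✓; others ✗
  N6: stuck-at-1, inverted output ✓; others ✗
  N7: none of the 3 fault types match ✗
Consistent faults: {N2 stuck-at-0, N2 inverted output, N3 stuck-at-0, N3 inverted output, N5 stuck-at-1, N5 inverted output, N6 stuck-at-1, N6 inverted output} — 8 in all.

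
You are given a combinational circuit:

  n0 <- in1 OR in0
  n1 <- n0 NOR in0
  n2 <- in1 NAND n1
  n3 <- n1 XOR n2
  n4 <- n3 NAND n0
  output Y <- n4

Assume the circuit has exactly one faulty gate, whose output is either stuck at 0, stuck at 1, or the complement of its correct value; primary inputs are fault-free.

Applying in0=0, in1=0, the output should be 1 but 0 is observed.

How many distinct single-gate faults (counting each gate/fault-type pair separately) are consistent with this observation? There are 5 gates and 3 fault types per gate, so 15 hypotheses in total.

4

Fault-free: n0=0, n1=1, n2=1, n3=0, n4=1 → 1. Observed 0.
  n0: stuck-at-1, inverted output ✓; others ✗
  n1: none of the 3 fault types match ✗
  n2: none of the 3 fault types match ✗
  n3: none of the 3 fault types match ✗
  n4: stuck-at-0, inverted output ✓; others ✗
Consistent faults: {n0 stuck-at-1, n0 inverted output, n4 stuck-at-0, n4 inverted output} — 4 in all.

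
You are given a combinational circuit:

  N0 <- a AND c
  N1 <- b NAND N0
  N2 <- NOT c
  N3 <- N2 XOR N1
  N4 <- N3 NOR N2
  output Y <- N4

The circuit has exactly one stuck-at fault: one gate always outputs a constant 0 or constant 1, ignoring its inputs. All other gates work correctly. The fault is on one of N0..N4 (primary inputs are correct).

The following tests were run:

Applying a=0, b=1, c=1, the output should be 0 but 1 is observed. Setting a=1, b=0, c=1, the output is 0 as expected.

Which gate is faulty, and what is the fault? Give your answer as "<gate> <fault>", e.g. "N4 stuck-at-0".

Fault-free values for test 1 (a=0, b=1, c=1): N0=0, N1=1, N2=0, N3=1, N4=0, giving Y=0. Observed 1.
Test 1: faults giving observed 1 are {N0 stuck-at-1, N1 stuck-at-0, N3 stuck-at-0, N4 stuck-at-1}.
Test 2 (a=1, b=0, c=1): fault-free N0=1, N1=1, N2=0, N3=1, N4=0 → 0; observed 0. Eliminates N1 stuck-at-0, N3 stuck-at-0, N4 stuck-at-1.
Only N0 stuck-at-1 is consistent with every test.

N0 stuck-at-1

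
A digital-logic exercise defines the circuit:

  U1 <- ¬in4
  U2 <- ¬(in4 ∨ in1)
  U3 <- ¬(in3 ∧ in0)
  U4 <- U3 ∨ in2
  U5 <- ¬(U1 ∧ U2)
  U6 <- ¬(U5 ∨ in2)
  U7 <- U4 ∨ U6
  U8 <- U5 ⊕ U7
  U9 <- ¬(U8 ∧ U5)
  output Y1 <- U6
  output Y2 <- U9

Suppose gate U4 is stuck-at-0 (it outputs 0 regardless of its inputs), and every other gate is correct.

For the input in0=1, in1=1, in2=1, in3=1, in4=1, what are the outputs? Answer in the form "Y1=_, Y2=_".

Y1=0, Y2=0

Propagate with U4 forced: U1=0, U2=0, U3=0, U4=0 [stuck-at-0], U5=1, U6=0, U7=0, U8=1, U9=0.
So the outputs are Y1=0, Y2=0. (Without the fault they would be Y1=0, Y2=1.)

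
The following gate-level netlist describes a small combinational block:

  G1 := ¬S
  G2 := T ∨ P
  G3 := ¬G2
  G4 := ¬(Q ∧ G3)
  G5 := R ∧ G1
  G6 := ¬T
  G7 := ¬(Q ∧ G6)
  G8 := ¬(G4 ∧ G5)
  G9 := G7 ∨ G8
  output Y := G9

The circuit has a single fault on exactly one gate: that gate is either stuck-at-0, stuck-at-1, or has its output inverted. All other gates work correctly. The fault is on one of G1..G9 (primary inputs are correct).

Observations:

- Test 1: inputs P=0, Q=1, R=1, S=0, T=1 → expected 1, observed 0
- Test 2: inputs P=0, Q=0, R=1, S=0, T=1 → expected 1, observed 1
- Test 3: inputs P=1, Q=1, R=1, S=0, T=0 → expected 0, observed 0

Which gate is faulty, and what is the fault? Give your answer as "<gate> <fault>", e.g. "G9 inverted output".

G6 stuck-at-1

Fault-free values for test 1 (P=0, Q=1, R=1, S=0, T=1): G1=1, G2=1, G3=0, G4=1, G5=1, G6=0, G7=1, G8=0, G9=1, giving Y=1. Observed 0.
Test 1: faults giving observed 0 are {G6 stuck-at-1, G6 inverted output, G7 stuck-at-0, G7 inverted output, G9 stuck-at-0, G9 inverted output}.
Test 2 (P=0, Q=0, R=1, S=0, T=1): fault-free G1=1, G2=1, G3=0, G4=1, G5=1, G6=0, G7=1, G8=0, G9=1 → 1; observed 1. Eliminates G7 stuck-at-0, G7 inverted output, G9 stuck-at-0, G9 inverted output.
Test 3 (P=1, Q=1, R=1, S=0, T=0): fault-free G1=1, G2=1, G3=0, G4=1, G5=1, G6=1, G7=0, G8=0, G9=0 → 0; observed 0. Eliminates G6 inverted output.
Only G6 stuck-at-1 is consistent with every test.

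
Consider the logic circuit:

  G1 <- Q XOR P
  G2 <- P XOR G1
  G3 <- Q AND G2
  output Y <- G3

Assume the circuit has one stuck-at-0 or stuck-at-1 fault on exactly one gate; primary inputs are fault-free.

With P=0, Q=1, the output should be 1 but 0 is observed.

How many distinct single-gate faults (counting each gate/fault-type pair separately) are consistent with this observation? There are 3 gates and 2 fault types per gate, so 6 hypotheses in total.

Fault-free: G1=1, G2=1, G3=1 → 1. Observed 0.
  G1 stuck-at-0: output 0 ✓
  G1 stuck-at-1: output 1 ✗
  G2 stuck-at-0: output 0 ✓
  G2 stuck-at-1: output 1 ✗
  G3 stuck-at-0: output 0 ✓
  G3 stuck-at-1: output 1 ✗
Consistent faults: {G1 stuck-at-0, G2 stuck-at-0, G3 stuck-at-0} — 3 in all.

3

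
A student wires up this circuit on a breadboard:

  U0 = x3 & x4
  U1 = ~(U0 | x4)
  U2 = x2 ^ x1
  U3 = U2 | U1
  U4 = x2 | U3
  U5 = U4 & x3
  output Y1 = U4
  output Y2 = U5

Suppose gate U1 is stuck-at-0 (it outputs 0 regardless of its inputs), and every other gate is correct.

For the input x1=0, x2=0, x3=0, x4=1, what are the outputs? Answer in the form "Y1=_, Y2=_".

Propagate with U1 forced: U0=0, U1=0 [stuck-at-0], U2=0, U3=0, U4=0, U5=0.
So the outputs are Y1=0, Y2=0. (Same as the fault-free value — the fault is masked on this input.)

Y1=0, Y2=0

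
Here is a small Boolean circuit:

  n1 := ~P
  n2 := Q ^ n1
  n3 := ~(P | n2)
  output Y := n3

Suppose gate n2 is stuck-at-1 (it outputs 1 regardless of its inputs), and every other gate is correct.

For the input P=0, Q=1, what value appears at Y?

0

Propagate with n2 forced: n1=1, n2=1 [stuck-at-1], n3=0.
So Y = 0. (Without the fault it would be 1.)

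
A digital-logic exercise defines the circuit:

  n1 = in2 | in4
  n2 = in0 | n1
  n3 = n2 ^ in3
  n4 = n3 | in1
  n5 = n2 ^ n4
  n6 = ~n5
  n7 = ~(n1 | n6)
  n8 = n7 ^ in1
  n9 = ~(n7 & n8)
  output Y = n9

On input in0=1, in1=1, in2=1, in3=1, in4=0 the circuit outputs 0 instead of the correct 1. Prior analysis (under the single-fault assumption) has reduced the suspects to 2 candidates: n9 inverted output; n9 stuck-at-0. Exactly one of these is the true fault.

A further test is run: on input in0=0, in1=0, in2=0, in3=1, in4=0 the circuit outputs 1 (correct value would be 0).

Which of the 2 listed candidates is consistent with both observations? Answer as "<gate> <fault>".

Evaluate each candidate on input in0=0, in1=0, in2=0, in3=1, in4=0:
  n9 inverted output: n1=0, n2=0, n3=1, n4=1, n5=1, n6=0, n7=1, n8=1, n9=1 [inverted output] → 1 — matches
  n9 stuck-at-0: n1=0, n2=0, n3=1, n4=1, n5=1, n6=0, n7=1, n8=1, n9=0 [stuck-at-0] → 0 — eliminated
Only n9 inverted output reproduces the observed 1.

n9 inverted output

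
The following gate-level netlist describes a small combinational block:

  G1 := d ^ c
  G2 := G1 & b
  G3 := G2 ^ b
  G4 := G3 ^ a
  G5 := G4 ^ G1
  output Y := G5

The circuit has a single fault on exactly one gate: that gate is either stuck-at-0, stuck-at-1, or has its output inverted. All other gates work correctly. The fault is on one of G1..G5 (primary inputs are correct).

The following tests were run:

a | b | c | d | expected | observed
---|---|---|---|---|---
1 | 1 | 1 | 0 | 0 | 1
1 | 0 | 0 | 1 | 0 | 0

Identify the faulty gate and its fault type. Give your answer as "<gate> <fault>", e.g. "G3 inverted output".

G2 stuck-at-0

Fault-free values for test 1 (a=1, b=1, c=1, d=0): G1=1, G2=1, G3=0, G4=1, G5=0, giving Y=0. Observed 1.
Test 1: faults giving observed 1 are {G2 stuck-at-0, G2 inverted output, G3 stuck-at-1, G3 inverted output, G4 stuck-at-0, G4 inverted output, G5 stuck-at-1, G5 inverted output}.
Test 2 (a=1, b=0, c=0, d=1): fault-free G1=1, G2=0, G3=0, G4=1, G5=0 → 0; observed 0. Eliminates G2 inverted output, G3 stuck-at-1, G3 inverted output, G4 stuck-at-0, G4 inverted output, G5 stuck-at-1, G5 inverted output.
Only G2 stuck-at-0 is consistent with every test.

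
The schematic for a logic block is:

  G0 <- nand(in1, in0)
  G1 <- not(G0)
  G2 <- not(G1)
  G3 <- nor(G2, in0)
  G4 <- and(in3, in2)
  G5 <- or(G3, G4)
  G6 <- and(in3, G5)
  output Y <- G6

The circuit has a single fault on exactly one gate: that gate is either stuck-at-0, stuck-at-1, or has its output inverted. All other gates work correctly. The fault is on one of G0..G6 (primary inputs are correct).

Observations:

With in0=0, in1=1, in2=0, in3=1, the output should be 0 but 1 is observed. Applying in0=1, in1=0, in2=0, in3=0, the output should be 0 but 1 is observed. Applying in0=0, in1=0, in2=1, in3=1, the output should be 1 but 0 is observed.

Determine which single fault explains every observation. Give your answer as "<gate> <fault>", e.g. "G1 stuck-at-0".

G6 inverted output

Fault-free values for test 1 (in0=0, in1=1, in2=0, in3=1): G0=1, G1=0, G2=1, G3=0, G4=0, G5=0, G6=0, giving Y=0. Observed 1.
Test 1: faults giving observed 1 are {G0 stuck-at-0, G0 inverted output, G1 stuck-at-1, G1 inverted output, G2 stuck-at-0, G2 inverted output, G3 stuck-at-1, G3 inverted output, G4 stuck-at-1, G4 inverted output, G5 stuck-at-1, G5 inverted output, G6 stuck-at-1, G6 inverted output}.
Test 2 (in0=1, in1=0, in2=0, in3=0): fault-free G0=1, G1=0, G2=1, G3=0, G4=0, G5=0, G6=0 → 0; observed 1. Eliminates G0 stuck-at-0, G0 inverted output, G1 stuck-at-1, G1 inverted output, G2 stuck-at-0, G2 inverted output, G3 stuck-at-1, G3 inverted output, G4 stuck-at-1, G4 inverted output, G5 stuck-at-1, G5 inverted output.
Test 3 (in0=0, in1=0, in2=1, in3=1): fault-free G0=1, G1=0, G2=1, G3=0, G4=1, G5=1, G6=1 → 1; observed 0. Eliminates G6 stuck-at-1.
Only G6 inverted output is consistent with every test.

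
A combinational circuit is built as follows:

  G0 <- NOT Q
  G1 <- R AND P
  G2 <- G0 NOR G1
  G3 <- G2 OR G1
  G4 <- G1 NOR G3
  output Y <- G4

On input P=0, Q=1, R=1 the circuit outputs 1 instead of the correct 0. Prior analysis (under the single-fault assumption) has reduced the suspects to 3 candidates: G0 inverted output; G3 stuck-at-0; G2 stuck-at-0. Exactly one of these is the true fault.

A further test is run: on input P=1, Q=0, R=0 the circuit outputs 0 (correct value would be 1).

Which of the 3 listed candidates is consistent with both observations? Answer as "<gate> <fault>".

G0 inverted output

Evaluate each candidate on input P=1, Q=0, R=0:
  G0 inverted output: G0=0 [inverted output], G1=0, G2=1, G3=1, G4=0 → 0 — matches
  G3 stuck-at-0: G0=1, G1=0, G2=0, G3=0 [stuck-at-0], G4=1 → 1 — eliminated
  G2 stuck-at-0: G0=1, G1=0, G2=0 [stuck-at-0], G3=0, G4=1 → 1 — eliminated
Only G0 inverted output reproduces the observed 0.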